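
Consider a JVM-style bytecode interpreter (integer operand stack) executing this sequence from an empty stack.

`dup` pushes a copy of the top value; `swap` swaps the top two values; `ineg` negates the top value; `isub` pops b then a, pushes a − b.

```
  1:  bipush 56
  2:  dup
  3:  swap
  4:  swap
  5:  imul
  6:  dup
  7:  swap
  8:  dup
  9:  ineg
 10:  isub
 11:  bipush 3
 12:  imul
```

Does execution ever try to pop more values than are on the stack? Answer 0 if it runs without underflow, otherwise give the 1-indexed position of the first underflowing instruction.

0

bipush 56 → 56
dup       → 56 56
swap      → 56 56
swap      → 56 56
imul      → 3136
dup       → 3136 3136
swap      → 3136 3136
dup       → 3136 3136 3136
ineg      → 3136 3136 -3136
isub      → 3136 6272
bipush 3  → 3136 6272 3
imul      → 3136 18816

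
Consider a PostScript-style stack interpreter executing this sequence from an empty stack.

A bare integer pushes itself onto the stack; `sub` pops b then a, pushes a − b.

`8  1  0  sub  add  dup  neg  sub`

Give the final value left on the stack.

18

8   → 8
1   → 8 1
0   → 8 1 0
sub → 8 1
add → 9
dup → 9 9
neg → 9 -9
sub → 18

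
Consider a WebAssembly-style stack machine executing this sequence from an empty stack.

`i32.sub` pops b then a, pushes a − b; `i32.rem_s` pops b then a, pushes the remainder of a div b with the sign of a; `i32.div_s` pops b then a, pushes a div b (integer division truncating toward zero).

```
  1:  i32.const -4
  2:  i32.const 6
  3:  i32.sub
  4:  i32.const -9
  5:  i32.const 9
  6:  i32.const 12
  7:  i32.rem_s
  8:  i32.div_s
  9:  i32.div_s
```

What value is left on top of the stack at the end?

10

i32.const -4  -4
i32.const 6   -4 6
i32.sub       -10
i32.const -9  -10 -9
i32.const 9   -10 -9 9
i32.const 12  -10 -9 9 12
i32.rem_s     -10 -9 9
i32.div_s     -10 -1
i32.div_s     10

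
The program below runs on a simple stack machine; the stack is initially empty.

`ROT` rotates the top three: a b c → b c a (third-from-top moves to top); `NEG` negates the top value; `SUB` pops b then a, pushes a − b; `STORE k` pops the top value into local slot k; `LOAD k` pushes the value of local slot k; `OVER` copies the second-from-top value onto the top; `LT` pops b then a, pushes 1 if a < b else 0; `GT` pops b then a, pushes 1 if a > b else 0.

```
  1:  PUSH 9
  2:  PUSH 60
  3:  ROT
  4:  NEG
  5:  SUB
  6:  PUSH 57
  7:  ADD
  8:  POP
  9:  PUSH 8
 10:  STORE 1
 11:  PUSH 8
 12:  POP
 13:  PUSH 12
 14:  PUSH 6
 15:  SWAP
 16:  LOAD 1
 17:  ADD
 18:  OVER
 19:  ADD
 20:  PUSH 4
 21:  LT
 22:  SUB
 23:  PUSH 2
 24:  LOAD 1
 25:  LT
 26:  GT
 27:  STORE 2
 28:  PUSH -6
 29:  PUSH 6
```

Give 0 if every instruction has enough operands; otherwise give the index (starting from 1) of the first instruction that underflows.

3

PUSH 9  : [9]
PUSH 60 : [9, 60]
ROT  — needs 3 operands, stack has 2 → underflow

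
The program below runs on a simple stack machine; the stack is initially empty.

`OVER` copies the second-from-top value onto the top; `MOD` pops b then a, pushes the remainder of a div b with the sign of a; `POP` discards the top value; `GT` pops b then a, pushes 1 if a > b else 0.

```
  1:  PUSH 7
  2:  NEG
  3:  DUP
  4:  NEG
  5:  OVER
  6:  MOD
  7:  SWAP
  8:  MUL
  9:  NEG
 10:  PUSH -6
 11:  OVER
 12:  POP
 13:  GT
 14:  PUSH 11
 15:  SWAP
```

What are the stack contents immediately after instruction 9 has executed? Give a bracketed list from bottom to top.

[0]

PUSH 7 -> 7
NEG    -> -7
DUP    -> -7 -7
NEG    -> -7 7
OVER   -> -7 7 -7
MOD    -> -7 0
SWAP   -> 0 -7
MUL    -> 0
NEG    -> 0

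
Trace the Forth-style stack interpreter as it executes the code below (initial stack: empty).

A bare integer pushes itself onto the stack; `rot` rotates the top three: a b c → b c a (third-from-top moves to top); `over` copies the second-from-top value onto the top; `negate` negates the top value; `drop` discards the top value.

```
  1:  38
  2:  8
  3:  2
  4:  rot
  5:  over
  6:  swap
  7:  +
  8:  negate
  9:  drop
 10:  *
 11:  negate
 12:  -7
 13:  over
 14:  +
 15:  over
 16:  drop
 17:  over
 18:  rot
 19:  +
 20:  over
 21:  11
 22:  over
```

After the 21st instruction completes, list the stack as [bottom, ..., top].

38     → [38]
8      → [38, 8]
2      → [38, 8, 2]
rot    → [8, 2, 38]
over   → [8, 2, 38, 2]
swap   → [8, 2, 2, 38]
+      → [8, 2, 40]
negate → [8, 2, -40]
drop   → [8, 2]
*      → [16]
negate → [-16]
-7     → [-16, -7]
over   → [-16, -7, -16]
+      → [-16, -23]
over   → [-16, -23, -16]
drop   → [-16, -23]
over   → [-16, -23, -16]
rot    → [-23, -16, -16]
+      → [-23, -32]
over   → [-23, -32, -23]
11     → [-23, -32, -23, 11]

[-23, -32, -23, 11]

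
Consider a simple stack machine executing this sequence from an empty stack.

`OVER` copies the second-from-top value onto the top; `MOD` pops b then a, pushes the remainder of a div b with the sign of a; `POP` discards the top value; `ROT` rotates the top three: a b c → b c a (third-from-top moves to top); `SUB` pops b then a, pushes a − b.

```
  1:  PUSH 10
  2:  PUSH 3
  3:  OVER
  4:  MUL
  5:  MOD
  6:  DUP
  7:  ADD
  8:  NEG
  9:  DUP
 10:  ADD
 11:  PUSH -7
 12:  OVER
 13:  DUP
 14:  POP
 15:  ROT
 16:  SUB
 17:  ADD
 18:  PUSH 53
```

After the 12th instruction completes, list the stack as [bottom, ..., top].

[-40, -7, -40]

PUSH 10 → 10
PUSH 3  → 10 3
OVER    → 10 3 10
MUL     → 10 30
MOD     → 10
DUP     → 10 10
ADD     → 20
NEG     → -20
DUP     → -20 -20
ADD     → -40
PUSH -7 → -40 -7
OVER    → -40 -7 -40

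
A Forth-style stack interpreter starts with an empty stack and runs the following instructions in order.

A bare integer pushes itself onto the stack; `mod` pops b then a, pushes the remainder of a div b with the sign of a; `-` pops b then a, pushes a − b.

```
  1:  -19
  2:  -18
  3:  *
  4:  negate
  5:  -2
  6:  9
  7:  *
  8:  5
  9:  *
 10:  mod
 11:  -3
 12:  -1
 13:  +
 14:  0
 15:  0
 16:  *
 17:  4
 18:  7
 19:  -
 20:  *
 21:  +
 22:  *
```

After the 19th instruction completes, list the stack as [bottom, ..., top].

-19     [-19]
-18     [-19, -18]
*       [342]
negate  [-342]
-2      [-342, -2]
9       [-342, -2, 9]
*       [-342, -18]
5       [-342, -18, 5]
*       [-342, -90]
mod     [-72]
-3      [-72, -3]
-1      [-72, -3, -1]
+       [-72, -4]
0       [-72, -4, 0]
0       [-72, -4, 0, 0]
*       [-72, -4, 0]
4       [-72, -4, 0, 4]
7       [-72, -4, 0, 4, 7]
-       [-72, -4, 0, -3]

[-72, -4, 0, -3]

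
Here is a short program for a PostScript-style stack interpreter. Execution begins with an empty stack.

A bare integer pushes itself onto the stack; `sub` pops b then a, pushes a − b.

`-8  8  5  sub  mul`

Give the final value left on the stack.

-24

-8  : -8
8   : -8 8
5   : -8 8 5
sub : -8 3
mul : -24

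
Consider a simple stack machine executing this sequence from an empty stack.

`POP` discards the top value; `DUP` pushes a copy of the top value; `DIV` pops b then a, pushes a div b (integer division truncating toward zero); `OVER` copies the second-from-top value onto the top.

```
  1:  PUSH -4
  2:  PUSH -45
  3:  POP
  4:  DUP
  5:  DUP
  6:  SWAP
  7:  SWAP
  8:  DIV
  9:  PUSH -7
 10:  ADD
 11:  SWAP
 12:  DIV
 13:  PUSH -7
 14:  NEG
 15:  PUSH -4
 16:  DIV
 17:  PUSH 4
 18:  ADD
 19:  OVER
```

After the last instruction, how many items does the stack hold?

PUSH -4   [-4]
PUSH -45  [-4, -45]
POP       [-4]
DUP       [-4, -4]
DUP       [-4, -4, -4]
SWAP      [-4, -4, -4]
SWAP      [-4, -4, -4]
DIV       [-4, 1]
PUSH -7   [-4, 1, -7]
ADD       [-4, -6]
SWAP      [-6, -4]
DIV       [1]
PUSH -7   [1, -7]
NEG       [1, 7]
PUSH -4   [1, 7, -4]
DIV       [1, -1]
PUSH 4    [1, -1, 4]
ADD       [1, 3]
OVER      [1, 3, 1]

3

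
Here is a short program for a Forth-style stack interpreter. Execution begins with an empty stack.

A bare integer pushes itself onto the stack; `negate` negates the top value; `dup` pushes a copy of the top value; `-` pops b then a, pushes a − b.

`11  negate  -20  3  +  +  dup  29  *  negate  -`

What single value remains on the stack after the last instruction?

-840

11     → 11
negate → -11
-20    → -11 -20
3      → -11 -20 3
+      → -11 -17
+      → -28
dup    → -28 -28
29     → -28 -28 29
*      → -28 -812
negate → -28 812
-      → -840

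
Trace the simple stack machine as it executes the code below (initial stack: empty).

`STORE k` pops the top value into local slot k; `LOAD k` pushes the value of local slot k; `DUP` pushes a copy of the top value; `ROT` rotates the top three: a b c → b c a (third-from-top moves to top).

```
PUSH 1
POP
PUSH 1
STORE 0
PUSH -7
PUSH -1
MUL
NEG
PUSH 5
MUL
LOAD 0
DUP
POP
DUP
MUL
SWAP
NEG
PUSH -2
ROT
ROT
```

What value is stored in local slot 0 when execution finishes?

PUSH 1  -> [1]
POP     -> []
PUSH 1  -> [1]
STORE 0 -> []
PUSH -7 -> [-7]
PUSH -1 -> [-7, -1]
MUL     -> [7]
NEG     -> [-7]
PUSH 5  -> [-7, 5]
MUL     -> [-35]
LOAD 0  -> [-35, 1]
DUP     -> [-35, 1, 1]
POP     -> [-35, 1]
DUP     -> [-35, 1, 1]
MUL     -> [-35, 1]
SWAP    -> [1, -35]
NEG     -> [1, 35]
PUSH -2 -> [1, 35, -2]
ROT     -> [35, -2, 1]
ROT     -> [-2, 1, 35]

1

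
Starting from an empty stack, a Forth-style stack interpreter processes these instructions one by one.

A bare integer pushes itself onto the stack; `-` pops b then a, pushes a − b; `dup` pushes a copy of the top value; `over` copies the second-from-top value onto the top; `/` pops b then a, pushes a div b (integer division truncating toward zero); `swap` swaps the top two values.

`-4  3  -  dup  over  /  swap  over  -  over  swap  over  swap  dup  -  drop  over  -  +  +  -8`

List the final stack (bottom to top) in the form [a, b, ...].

-4    -4
3     -4 3
-     -7
dup   -7 -7
over  -7 -7 -7
/     -7 1
swap  1 -7
over  1 -7 1
-     1 -8
over  1 -8 1
swap  1 1 -8
over  1 1 -8 1
swap  1 1 1 -8
dup   1 1 1 -8 -8
-     1 1 1 0
drop  1 1 1
over  1 1 1 1
-     1 1 0
+     1 1
+     2
-8    2 -8

[2, -8]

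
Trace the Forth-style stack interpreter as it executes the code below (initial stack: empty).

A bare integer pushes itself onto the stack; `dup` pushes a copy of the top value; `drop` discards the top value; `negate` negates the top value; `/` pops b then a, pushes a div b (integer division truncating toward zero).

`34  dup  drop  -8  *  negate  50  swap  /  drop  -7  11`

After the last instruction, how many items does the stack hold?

34     -> 34
dup    -> 34 34
drop   -> 34
-8     -> 34 -8
*      -> -272
negate -> 272
50     -> 272 50
swap   -> 50 272
/      -> 0
drop   -> (empty)
-7     -> -7
11     -> -7 11

2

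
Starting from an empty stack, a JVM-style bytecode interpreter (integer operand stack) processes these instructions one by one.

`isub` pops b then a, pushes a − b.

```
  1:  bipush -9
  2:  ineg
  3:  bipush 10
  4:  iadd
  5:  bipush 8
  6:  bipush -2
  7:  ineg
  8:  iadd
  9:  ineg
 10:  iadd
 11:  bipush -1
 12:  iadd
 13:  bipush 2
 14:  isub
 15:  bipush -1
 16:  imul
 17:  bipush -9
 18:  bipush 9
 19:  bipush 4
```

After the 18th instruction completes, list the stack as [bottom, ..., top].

bipush -9 → [-9]
ineg      → [9]
bipush 10 → [9, 10]
iadd      → [19]
bipush 8  → [19, 8]
bipush -2 → [19, 8, -2]
ineg      → [19, 8, 2]
iadd      → [19, 10]
ineg      → [19, -10]
iadd      → [9]
bipush -1 → [9, -1]
iadd      → [8]
bipush 2  → [8, 2]
isub      → [6]
bipush -1 → [6, -1]
imul      → [-6]
bipush -9 → [-6, -9]
bipush 9  → [-6, -9, 9]

[-6, -9, 9]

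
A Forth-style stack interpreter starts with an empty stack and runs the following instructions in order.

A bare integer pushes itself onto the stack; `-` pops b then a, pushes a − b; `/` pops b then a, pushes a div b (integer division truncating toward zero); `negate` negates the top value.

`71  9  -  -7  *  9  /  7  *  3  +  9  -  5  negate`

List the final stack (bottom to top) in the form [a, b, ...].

71     → 71
9      → 71 9
-      → 62
-7     → 62 -7
*      → -434
9      → -434 9
/      → -48
7      → -48 7
*      → -336
3      → -336 3
+      → -333
9      → -333 9
-      → -342
5      → -342 5
negate → -342 -5

[-342, -5]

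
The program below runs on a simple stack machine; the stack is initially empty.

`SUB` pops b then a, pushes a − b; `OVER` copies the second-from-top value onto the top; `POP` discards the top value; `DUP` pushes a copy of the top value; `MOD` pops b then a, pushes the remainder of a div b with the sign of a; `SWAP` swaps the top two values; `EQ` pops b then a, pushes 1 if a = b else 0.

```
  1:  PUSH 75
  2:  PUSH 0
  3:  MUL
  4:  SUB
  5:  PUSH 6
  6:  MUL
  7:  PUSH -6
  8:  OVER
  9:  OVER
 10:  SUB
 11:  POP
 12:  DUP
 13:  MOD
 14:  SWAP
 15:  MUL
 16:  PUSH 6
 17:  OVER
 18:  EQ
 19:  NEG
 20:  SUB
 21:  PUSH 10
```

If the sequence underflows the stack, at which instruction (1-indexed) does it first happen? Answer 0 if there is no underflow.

PUSH 75 : 75
PUSH 0  : 75 0
MUL     : 0
SUB  — needs 2 operands, stack has 1 → underflow

4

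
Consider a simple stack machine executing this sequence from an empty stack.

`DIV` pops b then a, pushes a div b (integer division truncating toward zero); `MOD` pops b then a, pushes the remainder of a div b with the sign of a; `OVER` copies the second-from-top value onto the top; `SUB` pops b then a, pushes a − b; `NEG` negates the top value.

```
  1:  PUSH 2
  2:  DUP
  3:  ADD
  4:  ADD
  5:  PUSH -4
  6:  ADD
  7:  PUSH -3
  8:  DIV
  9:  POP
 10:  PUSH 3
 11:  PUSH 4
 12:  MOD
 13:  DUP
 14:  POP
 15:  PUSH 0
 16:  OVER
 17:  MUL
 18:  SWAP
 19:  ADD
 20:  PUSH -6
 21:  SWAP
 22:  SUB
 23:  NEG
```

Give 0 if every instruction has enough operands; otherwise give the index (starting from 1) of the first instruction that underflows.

4

PUSH 2 -> [2]
DUP    -> [2, 2]
ADD    -> [4]
ADD  — needs 2 operands, stack has 1 → underflow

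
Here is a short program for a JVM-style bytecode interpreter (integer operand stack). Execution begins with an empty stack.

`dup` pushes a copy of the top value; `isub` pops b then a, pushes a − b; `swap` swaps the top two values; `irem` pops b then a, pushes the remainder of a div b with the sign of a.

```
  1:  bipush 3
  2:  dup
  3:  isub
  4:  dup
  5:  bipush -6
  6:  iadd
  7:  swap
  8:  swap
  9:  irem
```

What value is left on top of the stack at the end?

0

bipush 3  : [3]
dup       : [3, 3]
isub      : [0]
dup       : [0, 0]
bipush -6 : [0, 0, -6]
iadd      : [0, -6]
swap      : [-6, 0]
swap      : [0, -6]
irem      : [0]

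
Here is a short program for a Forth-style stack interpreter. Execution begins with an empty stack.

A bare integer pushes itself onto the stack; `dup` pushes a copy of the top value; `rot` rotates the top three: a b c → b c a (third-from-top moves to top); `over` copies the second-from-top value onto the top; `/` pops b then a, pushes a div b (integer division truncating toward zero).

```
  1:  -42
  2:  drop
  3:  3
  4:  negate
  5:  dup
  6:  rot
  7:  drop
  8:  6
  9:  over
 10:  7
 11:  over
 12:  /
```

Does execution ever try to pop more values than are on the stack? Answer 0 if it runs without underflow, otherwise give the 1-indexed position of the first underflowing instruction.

6

-42     -42
drop    (empty)
3       3
negate  -3
dup     -3 -3
rot  — needs 3 operands, stack has 2 → underflow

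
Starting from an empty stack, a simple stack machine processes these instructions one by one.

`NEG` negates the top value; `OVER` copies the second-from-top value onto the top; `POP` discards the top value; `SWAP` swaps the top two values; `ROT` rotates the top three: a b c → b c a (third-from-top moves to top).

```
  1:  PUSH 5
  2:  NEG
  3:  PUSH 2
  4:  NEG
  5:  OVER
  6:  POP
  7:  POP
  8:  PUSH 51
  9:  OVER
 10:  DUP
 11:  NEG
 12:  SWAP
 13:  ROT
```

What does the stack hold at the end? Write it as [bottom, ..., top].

[-5, 5, -5, 51]

PUSH 5   5
NEG      -5
PUSH 2   -5 2
NEG      -5 -2
OVER     -5 -2 -5
POP      -5 -2
POP      -5
PUSH 51  -5 51
OVER     -5 51 -5
DUP      -5 51 -5 -5
NEG      -5 51 -5 5
SWAP     -5 51 5 -5
ROT      -5 5 -5 51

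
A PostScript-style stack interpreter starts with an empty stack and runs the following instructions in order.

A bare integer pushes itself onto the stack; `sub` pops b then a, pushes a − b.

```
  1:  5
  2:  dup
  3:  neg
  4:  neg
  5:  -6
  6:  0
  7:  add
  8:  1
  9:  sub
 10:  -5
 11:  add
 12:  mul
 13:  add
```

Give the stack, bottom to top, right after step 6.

[5, 5, -6, 0]

5   -> [5]
dup -> [5, 5]
neg -> [5, -5]
neg -> [5, 5]
-6  -> [5, 5, -6]
0   -> [5, 5, -6, 0]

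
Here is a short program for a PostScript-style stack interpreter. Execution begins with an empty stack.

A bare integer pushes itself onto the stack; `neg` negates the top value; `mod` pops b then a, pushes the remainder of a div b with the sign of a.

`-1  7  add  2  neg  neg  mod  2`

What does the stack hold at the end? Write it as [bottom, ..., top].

-1  → [-1]
7   → [-1, 7]
add → [6]
2   → [6, 2]
neg → [6, -2]
neg → [6, 2]
mod → [0]
2   → [0, 2]

[0, 2]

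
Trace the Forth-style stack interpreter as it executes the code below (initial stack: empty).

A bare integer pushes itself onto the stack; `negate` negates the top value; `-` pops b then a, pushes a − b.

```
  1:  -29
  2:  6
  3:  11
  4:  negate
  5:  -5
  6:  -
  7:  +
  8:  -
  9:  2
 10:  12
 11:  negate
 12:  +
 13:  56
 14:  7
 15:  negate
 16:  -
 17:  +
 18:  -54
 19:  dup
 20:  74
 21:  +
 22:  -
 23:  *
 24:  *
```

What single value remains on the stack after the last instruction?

-29    → -29
6      → -29 6
11     → -29 6 11
negate → -29 6 -11
-5     → -29 6 -11 -5
-      → -29 6 -6
+      → -29 0
-      → -29
2      → -29 2
12     → -29 2 12
negate → -29 2 -12
+      → -29 -10
56     → -29 -10 56
7      → -29 -10 56 7
negate → -29 -10 56 -7
-      → -29 -10 63
+      → -29 53
-54    → -29 53 -54
dup    → -29 53 -54 -54
74     → -29 53 -54 -54 74
+      → -29 53 -54 20
-      → -29 53 -74
*      → -29 -3922
*      → 113738

113738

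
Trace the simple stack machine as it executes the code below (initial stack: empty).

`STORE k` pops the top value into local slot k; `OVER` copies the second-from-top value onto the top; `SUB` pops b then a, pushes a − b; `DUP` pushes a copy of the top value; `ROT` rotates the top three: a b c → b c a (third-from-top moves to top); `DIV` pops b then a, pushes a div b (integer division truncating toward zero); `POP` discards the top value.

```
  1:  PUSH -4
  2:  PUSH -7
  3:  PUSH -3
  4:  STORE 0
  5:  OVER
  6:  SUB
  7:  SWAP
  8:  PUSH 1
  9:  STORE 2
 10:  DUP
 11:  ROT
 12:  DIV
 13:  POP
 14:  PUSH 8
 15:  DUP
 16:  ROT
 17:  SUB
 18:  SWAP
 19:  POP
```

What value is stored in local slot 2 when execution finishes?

PUSH -4 -> [-4]
PUSH -7 -> [-4, -7]
PUSH -3 -> [-4, -7, -3]
STORE 0 -> [-4, -7]
OVER    -> [-4, -7, -4]
SUB     -> [-4, -3]
SWAP    -> [-3, -4]
PUSH 1  -> [-3, -4, 1]
STORE 2 -> [-3, -4]
DUP     -> [-3, -4, -4]
ROT     -> [-4, -4, -3]
DIV     -> [-4, 1]
POP     -> [-4]
PUSH 8  -> [-4, 8]
DUP     -> [-4, 8, 8]
ROT     -> [8, 8, -4]
SUB     -> [8, 12]
SWAP    -> [12, 8]
POP     -> [12]

1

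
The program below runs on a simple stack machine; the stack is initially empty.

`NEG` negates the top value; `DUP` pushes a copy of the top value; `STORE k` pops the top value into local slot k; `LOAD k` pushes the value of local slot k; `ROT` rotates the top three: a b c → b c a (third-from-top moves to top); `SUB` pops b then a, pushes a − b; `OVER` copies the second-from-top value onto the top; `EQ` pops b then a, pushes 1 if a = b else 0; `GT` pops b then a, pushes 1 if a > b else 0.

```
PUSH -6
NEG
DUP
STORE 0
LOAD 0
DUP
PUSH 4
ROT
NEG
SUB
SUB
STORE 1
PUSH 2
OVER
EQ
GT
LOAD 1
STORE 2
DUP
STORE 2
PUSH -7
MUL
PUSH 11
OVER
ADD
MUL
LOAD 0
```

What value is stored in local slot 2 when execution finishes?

1

PUSH -6 → [-6]
NEG     → [6]
DUP     → [6, 6]
STORE 0 → [6]
LOAD 0  → [6, 6]
DUP     → [6, 6, 6]
PUSH 4  → [6, 6, 6, 4]
ROT     → [6, 6, 4, 6]
NEG     → [6, 6, 4, -6]
SUB     → [6, 6, 10]
SUB     → [6, -4]
STORE 1 → [6]
PUSH 2  → [6, 2]
OVER    → [6, 2, 6]
EQ      → [6, 0]
GT      → [1]
LOAD 1  → [1, -4]
STORE 2 → [1]
DUP     → [1, 1]
STORE 2 → [1]
PUSH -7 → [1, -7]
MUL     → [-7]
PUSH 11 → [-7, 11]
OVER    → [-7, 11, -7]
ADD     → [-7, 4]
MUL     → [-28]
LOAD 0  → [-28, 6]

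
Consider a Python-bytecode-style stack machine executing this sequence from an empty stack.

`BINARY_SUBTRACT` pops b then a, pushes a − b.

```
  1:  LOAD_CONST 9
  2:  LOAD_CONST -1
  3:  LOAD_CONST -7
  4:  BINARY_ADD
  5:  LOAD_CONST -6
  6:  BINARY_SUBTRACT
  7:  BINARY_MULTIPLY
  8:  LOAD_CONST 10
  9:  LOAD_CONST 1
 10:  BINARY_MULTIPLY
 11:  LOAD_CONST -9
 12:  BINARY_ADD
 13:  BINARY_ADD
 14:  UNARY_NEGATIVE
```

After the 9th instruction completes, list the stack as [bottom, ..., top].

LOAD_CONST 9     [9]
LOAD_CONST -1    [9, -1]
LOAD_CONST -7    [9, -1, -7]
BINARY_ADD       [9, -8]
LOAD_CONST -6    [9, -8, -6]
BINARY_SUBTRACT  [9, -2]
BINARY_MULTIPLY  [-18]
LOAD_CONST 10    [-18, 10]
LOAD_CONST 1     [-18, 10, 1]

[-18, 10, 1]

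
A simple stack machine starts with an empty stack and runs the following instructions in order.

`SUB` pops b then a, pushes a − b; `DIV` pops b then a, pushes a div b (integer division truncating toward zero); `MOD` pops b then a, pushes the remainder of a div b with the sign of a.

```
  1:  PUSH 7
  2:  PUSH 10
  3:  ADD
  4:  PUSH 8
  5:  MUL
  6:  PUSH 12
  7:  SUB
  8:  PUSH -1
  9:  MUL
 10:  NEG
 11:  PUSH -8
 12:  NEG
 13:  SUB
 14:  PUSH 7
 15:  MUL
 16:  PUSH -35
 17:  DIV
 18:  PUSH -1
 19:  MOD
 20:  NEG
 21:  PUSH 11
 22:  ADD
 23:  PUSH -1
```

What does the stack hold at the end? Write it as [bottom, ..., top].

PUSH 7   : [7]
PUSH 10  : [7, 10]
ADD      : [17]
PUSH 8   : [17, 8]
MUL      : [136]
PUSH 12  : [136, 12]
SUB      : [124]
PUSH -1  : [124, -1]
MUL      : [-124]
NEG      : [124]
PUSH -8  : [124, -8]
NEG      : [124, 8]
SUB      : [116]
PUSH 7   : [116, 7]
MUL      : [812]
PUSH -35 : [812, -35]
DIV      : [-23]
PUSH -1  : [-23, -1]
MOD      : [0]
NEG      : [0]
PUSH 11  : [0, 11]
ADD      : [11]
PUSH -1  : [11, -1]

[11, -1]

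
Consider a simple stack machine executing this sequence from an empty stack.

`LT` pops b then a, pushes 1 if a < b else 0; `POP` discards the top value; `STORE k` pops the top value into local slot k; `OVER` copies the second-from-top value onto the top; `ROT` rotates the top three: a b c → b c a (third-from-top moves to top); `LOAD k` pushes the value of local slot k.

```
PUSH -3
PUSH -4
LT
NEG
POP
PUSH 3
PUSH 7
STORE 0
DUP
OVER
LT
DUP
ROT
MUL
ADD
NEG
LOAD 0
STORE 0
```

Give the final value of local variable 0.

PUSH -3 → -3
PUSH -4 → -3 -4
LT      → 0
NEG     → 0
POP     → (empty)
PUSH 3  → 3
PUSH 7  → 3 7
STORE 0 → 3
DUP     → 3 3
OVER    → 3 3 3
LT      → 3 0
DUP     → 3 0 0
ROT     → 0 0 3
MUL     → 0 0
ADD     → 0
NEG     → 0
LOAD 0  → 0 7
STORE 0 → 0

7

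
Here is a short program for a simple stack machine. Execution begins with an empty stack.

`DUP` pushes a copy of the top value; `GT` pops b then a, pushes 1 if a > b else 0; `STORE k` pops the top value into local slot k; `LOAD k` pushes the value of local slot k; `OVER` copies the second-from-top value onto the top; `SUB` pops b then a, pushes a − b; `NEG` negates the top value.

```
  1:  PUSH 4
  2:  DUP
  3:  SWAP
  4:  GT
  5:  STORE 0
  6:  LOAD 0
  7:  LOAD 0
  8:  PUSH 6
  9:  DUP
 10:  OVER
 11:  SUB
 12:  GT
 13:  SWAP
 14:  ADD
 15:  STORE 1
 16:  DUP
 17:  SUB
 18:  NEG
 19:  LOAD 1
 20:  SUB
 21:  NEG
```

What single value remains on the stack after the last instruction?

PUSH 4  -> 4
DUP     -> 4 4
SWAP    -> 4 4
GT      -> 0
STORE 0 -> (empty)
LOAD 0  -> 0
LOAD 0  -> 0 0
PUSH 6  -> 0 0 6
DUP     -> 0 0 6 6
OVER    -> 0 0 6 6 6
SUB     -> 0 0 6 0
GT      -> 0 0 1
SWAP    -> 0 1 0
ADD     -> 0 1
STORE 1 -> 0
DUP     -> 0 0
SUB     -> 0
NEG     -> 0
LOAD 1  -> 0 1
SUB     -> -1
NEG     -> 1

1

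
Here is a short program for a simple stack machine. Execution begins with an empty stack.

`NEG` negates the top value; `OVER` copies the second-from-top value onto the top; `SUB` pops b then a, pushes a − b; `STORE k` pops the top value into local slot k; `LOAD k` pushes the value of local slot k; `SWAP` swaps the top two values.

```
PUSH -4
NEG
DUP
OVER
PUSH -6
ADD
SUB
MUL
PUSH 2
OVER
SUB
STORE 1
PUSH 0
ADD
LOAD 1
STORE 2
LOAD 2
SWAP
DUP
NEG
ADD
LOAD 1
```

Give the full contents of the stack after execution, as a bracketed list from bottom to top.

PUSH -4 -> -4
NEG     -> 4
DUP     -> 4 4
OVER    -> 4 4 4
PUSH -6 -> 4 4 4 -6
ADD     -> 4 4 -2
SUB     -> 4 6
MUL     -> 24
PUSH 2  -> 24 2
OVER    -> 24 2 24
SUB     -> 24 -22
STORE 1 -> 24
PUSH 0  -> 24 0
ADD     -> 24
LOAD 1  -> 24 -22
STORE 2 -> 24
LOAD 2  -> 24 -22
SWAP    -> -22 24
DUP     -> -22 24 24
NEG     -> -22 24 -24
ADD     -> -22 0
LOAD 1  -> -22 0 -22

[-22, 0, -22]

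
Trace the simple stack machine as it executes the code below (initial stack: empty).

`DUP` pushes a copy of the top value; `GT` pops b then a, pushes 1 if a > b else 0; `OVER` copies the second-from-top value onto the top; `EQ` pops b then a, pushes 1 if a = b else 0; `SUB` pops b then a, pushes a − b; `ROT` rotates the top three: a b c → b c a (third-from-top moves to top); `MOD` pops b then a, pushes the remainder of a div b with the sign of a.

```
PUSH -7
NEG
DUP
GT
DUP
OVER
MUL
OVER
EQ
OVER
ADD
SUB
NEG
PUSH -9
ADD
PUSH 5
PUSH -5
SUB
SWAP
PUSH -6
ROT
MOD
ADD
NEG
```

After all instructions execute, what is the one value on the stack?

PUSH -7 -> [-7]
NEG     -> [7]
DUP     -> [7, 7]
GT      -> [0]
DUP     -> [0, 0]
OVER    -> [0, 0, 0]
MUL     -> [0, 0]
OVER    -> [0, 0, 0]
EQ      -> [0, 1]
OVER    -> [0, 1, 0]
ADD     -> [0, 1]
SUB     -> [-1]
NEG     -> [1]
PUSH -9 -> [1, -9]
ADD     -> [-8]
PUSH 5  -> [-8, 5]
PUSH -5 -> [-8, 5, -5]
SUB     -> [-8, 10]
SWAP    -> [10, -8]
PUSH -6 -> [10, -8, -6]
ROT     -> [-8, -6, 10]
MOD     -> [-8, -6]
ADD     -> [-14]
NEG     -> [14]

14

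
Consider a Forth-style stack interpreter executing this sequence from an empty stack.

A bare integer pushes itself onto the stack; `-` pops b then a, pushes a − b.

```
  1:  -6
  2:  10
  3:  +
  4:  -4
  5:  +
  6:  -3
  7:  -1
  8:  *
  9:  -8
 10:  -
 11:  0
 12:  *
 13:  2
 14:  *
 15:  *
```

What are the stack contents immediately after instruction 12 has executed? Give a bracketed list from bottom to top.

-6 → [-6]
10 → [-6, 10]
+  → [4]
-4 → [4, -4]
+  → [0]
-3 → [0, -3]
-1 → [0, -3, -1]
*  → [0, 3]
-8 → [0, 3, -8]
-  → [0, 11]
0  → [0, 11, 0]
*  → [0, 0]

[0, 0]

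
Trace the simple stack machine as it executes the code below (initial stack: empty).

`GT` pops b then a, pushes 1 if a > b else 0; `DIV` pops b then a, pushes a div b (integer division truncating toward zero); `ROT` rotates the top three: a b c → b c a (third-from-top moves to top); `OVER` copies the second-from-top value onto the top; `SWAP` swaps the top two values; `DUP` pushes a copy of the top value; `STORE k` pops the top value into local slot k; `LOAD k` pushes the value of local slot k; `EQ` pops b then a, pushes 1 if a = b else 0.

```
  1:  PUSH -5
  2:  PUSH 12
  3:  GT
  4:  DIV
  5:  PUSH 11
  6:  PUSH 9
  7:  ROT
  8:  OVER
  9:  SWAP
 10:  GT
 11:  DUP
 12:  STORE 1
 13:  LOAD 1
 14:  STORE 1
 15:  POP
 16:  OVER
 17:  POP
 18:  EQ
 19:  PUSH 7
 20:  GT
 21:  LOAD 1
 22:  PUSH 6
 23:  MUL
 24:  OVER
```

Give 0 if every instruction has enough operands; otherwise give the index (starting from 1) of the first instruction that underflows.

PUSH -5  [-5]
PUSH 12  [-5, 12]
GT       [0]
DIV  — needs 2 operands, stack has 1 → underflow

4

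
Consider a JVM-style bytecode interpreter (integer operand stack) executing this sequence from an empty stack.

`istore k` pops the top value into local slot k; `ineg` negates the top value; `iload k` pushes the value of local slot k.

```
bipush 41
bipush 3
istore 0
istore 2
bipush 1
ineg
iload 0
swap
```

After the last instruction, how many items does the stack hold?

2

bipush 41  41
bipush 3   41 3
istore 0   41
istore 2   (empty)
bipush 1   1
ineg       -1
iload 0    -1 3
swap       3 -1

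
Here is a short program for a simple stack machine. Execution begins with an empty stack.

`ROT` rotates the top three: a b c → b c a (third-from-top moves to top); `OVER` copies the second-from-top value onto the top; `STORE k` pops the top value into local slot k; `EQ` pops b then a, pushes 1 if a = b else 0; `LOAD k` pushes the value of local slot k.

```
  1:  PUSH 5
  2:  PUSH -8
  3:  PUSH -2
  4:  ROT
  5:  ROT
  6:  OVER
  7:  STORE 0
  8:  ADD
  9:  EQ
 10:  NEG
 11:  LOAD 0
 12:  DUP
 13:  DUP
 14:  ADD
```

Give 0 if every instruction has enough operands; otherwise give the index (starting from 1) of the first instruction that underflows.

PUSH 5   [5]
PUSH -8  [5, -8]
PUSH -2  [5, -8, -2]
ROT      [-8, -2, 5]
ROT      [-2, 5, -8]
OVER     [-2, 5, -8, 5]
STORE 0  [-2, 5, -8]
ADD      [-2, -3]
EQ       [0]
NEG      [0]
LOAD 0   [0, 5]
DUP      [0, 5, 5]
DUP      [0, 5, 5, 5]
ADD      [0, 5, 10]

0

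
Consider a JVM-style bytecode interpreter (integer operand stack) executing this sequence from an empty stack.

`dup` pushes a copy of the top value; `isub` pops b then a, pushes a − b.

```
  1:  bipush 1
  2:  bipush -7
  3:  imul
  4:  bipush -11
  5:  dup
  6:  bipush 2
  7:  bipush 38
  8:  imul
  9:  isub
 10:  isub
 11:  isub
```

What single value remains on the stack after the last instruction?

-83

bipush 1   → [1]
bipush -7  → [1, -7]
imul       → [-7]
bipush -11 → [-7, -11]
dup        → [-7, -11, -11]
bipush 2   → [-7, -11, -11, 2]
bipush 38  → [-7, -11, -11, 2, 38]
imul       → [-7, -11, -11, 76]
isub       → [-7, -11, -87]
isub       → [-7, 76]
isub       → [-83]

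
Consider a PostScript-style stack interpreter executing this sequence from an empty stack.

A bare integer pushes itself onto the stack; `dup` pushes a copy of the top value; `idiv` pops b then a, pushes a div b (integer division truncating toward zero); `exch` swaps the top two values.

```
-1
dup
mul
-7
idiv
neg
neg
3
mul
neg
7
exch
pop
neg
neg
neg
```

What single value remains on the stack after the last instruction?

-1   : -1
dup  : -1 -1
mul  : 1
-7   : 1 -7
idiv : 0
neg  : 0
neg  : 0
3    : 0 3
mul  : 0
neg  : 0
7    : 0 7
exch : 7 0
pop  : 7
neg  : -7
neg  : 7
neg  : -7

-7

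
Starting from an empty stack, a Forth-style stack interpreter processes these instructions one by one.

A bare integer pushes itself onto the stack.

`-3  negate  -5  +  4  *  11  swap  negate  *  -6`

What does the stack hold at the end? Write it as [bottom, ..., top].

[88, -6]

-3     : -3
negate : 3
-5     : 3 -5
+      : -2
4      : -2 4
*      : -8
11     : -8 11
swap   : 11 -8
negate : 11 8
*      : 88
-6     : 88 -6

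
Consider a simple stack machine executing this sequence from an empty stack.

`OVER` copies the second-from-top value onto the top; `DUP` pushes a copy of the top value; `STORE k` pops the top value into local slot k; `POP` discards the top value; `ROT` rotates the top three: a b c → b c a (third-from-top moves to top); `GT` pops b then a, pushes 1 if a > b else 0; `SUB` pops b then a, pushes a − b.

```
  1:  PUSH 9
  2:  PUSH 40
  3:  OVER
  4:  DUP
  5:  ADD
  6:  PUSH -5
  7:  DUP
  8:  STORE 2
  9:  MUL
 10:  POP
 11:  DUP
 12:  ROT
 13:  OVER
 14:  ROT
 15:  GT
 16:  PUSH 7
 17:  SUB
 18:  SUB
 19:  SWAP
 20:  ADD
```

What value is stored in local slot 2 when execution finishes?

PUSH 9  : [9]
PUSH 40 : [9, 40]
OVER    : [9, 40, 9]
DUP     : [9, 40, 9, 9]
ADD     : [9, 40, 18]
PUSH -5 : [9, 40, 18, -5]
DUP     : [9, 40, 18, -5, -5]
STORE 2 : [9, 40, 18, -5]
MUL     : [9, 40, -90]
POP     : [9, 40]
DUP     : [9, 40, 40]
ROT     : [40, 40, 9]
OVER    : [40, 40, 9, 40]
ROT     : [40, 9, 40, 40]
GT      : [40, 9, 0]
PUSH 7  : [40, 9, 0, 7]
SUB     : [40, 9, -7]
SUB     : [40, 16]
SWAP    : [16, 40]
ADD     : [56]

-5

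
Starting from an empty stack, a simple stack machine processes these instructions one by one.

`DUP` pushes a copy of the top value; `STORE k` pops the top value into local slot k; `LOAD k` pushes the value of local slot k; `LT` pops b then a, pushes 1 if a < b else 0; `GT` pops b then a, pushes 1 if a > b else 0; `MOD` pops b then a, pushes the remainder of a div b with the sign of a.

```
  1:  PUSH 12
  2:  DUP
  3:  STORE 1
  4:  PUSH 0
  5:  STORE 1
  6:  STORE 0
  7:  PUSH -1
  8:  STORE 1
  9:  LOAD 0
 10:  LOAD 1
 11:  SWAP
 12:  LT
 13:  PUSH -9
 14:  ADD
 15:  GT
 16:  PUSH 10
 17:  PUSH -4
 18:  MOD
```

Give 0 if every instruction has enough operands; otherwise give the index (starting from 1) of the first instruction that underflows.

PUSH 12  12
DUP      12 12
STORE 1  12
PUSH 0   12 0
STORE 1  12
STORE 0  (empty)
PUSH -1  -1
STORE 1  (empty)
LOAD 0   12
LOAD 1   12 -1
SWAP     -1 12
LT       1
PUSH -9  1 -9
ADD      -8
GT  — needs 2 operands, stack has 1 → underflow

15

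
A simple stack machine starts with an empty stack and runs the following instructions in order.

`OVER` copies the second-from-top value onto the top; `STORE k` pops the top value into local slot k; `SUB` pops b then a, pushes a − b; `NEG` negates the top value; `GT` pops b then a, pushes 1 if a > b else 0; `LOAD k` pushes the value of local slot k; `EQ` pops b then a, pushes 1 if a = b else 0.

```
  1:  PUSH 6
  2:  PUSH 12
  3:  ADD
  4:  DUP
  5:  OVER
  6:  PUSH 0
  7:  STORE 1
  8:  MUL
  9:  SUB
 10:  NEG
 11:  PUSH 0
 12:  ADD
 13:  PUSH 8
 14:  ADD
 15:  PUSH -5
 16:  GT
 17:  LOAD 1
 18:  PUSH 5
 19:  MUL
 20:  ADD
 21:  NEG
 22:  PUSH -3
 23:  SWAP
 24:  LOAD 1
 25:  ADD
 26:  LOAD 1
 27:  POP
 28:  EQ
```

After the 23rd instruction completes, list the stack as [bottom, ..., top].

PUSH 6  → [6]
PUSH 12 → [6, 12]
ADD     → [18]
DUP     → [18, 18]
OVER    → [18, 18, 18]
PUSH 0  → [18, 18, 18, 0]
STORE 1 → [18, 18, 18]
MUL     → [18, 324]
SUB     → [-306]
NEG     → [306]
PUSH 0  → [306, 0]
ADD     → [306]
PUSH 8  → [306, 8]
ADD     → [314]
PUSH -5 → [314, -5]
GT      → [1]
LOAD 1  → [1, 0]
PUSH 5  → [1, 0, 5]
MUL     → [1, 0]
ADD     → [1]
NEG     → [-1]
PUSH -3 → [-1, -3]
SWAP    → [-3, -1]

[-3, -1]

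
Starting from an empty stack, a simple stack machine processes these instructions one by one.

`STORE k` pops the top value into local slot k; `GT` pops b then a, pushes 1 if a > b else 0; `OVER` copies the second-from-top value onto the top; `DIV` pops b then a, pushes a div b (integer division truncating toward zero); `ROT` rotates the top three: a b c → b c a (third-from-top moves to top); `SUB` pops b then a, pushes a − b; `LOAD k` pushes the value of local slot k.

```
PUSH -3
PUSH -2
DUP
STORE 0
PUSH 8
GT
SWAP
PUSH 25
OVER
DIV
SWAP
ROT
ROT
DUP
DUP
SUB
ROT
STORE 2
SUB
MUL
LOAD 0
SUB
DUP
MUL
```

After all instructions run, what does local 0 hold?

-2

PUSH -3 -> -3
PUSH -2 -> -3 -2
DUP     -> -3 -2 -2
STORE 0 -> -3 -2
PUSH 8  -> -3 -2 8
GT      -> -3 0
SWAP    -> 0 -3
PUSH 25 -> 0 -3 25
OVER    -> 0 -3 25 -3
DIV     -> 0 -3 -8
SWAP    -> 0 -8 -3
ROT     -> -8 -3 0
ROT     -> -3 0 -8
DUP     -> -3 0 -8 -8
DUP     -> -3 0 -8 -8 -8
SUB     -> -3 0 -8 0
ROT     -> -3 -8 0 0
STORE 2 -> -3 -8 0
SUB     -> -3 -8
MUL     -> 24
LOAD 0  -> 24 -2
SUB     -> 26
DUP     -> 26 26
MUL     -> 676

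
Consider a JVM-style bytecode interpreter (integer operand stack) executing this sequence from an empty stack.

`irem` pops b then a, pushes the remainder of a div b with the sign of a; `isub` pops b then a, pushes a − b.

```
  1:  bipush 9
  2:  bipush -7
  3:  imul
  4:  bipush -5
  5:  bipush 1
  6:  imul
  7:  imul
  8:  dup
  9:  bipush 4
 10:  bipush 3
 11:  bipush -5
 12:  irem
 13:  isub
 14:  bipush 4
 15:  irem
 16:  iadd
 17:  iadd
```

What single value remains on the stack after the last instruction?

bipush 9  : 9
bipush -7 : 9 -7
imul      : -63
bipush -5 : -63 -5
bipush 1  : -63 -5 1
imul      : -63 -5
imul      : 315
dup       : 315 315
bipush 4  : 315 315 4
bipush 3  : 315 315 4 3
bipush -5 : 315 315 4 3 -5
irem      : 315 315 4 3
isub      : 315 315 1
bipush 4  : 315 315 1 4
irem      : 315 315 1
iadd      : 315 316
iadd      : 631

631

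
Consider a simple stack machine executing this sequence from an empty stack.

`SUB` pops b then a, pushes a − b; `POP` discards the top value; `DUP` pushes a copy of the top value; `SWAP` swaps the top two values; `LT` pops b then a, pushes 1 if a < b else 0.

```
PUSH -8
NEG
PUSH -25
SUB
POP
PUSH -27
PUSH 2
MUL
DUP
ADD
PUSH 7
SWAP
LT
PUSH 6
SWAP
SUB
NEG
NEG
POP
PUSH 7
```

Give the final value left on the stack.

PUSH -8   -8
NEG       8
PUSH -25  8 -25
SUB       33
POP       (empty)
PUSH -27  -27
PUSH 2    -27 2
MUL       -54
DUP       -54 -54
ADD       -108
PUSH 7    -108 7
SWAP      7 -108
LT        0
PUSH 6    0 6
SWAP      6 0
SUB       6
NEG       -6
NEG       6
POP       (empty)
PUSH 7    7

7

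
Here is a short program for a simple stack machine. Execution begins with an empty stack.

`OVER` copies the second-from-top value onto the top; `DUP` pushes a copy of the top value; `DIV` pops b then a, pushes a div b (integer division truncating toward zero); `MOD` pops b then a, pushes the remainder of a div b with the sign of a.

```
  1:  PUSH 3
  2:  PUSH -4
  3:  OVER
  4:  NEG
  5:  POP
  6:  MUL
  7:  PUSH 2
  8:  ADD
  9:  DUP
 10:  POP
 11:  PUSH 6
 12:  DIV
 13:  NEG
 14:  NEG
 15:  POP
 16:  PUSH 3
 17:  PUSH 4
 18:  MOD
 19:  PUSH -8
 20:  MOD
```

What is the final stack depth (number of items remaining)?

1

PUSH 3   3
PUSH -4  3 -4
OVER     3 -4 3
NEG      3 -4 -3
POP      3 -4
MUL      -12
PUSH 2   -12 2
ADD      -10
DUP      -10 -10
POP      -10
PUSH 6   -10 6
DIV      -1
NEG      1
NEG      -1
POP      (empty)
PUSH 3   3
PUSH 4   3 4
MOD      3
PUSH -8  3 -8
MOD      3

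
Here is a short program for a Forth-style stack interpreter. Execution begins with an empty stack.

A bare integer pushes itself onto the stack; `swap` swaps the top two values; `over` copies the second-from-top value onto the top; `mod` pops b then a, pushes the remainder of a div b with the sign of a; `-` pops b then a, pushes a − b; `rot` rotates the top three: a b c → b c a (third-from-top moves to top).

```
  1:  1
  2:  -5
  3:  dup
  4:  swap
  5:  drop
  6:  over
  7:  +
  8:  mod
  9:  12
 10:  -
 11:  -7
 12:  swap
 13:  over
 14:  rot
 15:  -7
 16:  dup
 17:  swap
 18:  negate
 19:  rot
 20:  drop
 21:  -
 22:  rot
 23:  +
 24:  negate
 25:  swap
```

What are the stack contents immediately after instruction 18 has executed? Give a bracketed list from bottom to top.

[-11, -7, -7, -7, 7]

1       1
-5      1 -5
dup     1 -5 -5
swap    1 -5 -5
drop    1 -5
over    1 -5 1
+       1 -4
mod     1
12      1 12
-       -11
-7      -11 -7
swap    -7 -11
over    -7 -11 -7
rot     -11 -7 -7
-7      -11 -7 -7 -7
dup     -11 -7 -7 -7 -7
swap    -11 -7 -7 -7 -7
negate  -11 -7 -7 -7 7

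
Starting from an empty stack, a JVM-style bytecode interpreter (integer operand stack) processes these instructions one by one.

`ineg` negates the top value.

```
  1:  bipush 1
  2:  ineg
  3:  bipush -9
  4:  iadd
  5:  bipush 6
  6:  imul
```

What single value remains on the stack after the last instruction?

-60

bipush 1  : [1]
ineg      : [-1]
bipush -9 : [-1, -9]
iadd      : [-10]
bipush 6  : [-10, 6]
imul      : [-60]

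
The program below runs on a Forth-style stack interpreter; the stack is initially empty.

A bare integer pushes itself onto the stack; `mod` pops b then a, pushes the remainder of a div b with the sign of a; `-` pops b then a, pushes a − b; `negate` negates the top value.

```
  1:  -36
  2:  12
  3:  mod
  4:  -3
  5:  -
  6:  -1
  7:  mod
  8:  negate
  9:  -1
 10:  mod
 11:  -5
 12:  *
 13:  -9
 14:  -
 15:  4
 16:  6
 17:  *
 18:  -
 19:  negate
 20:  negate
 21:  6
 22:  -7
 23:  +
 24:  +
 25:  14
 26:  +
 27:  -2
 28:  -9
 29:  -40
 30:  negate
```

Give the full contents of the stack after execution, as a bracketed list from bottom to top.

[-2, -2, -9, 40]

-36     [-36]
12      [-36, 12]
mod     [0]
-3      [0, -3]
-       [3]
-1      [3, -1]
mod     [0]
negate  [0]
-1      [0, -1]
mod     [0]
-5      [0, -5]
*       [0]
-9      [0, -9]
-       [9]
4       [9, 4]
6       [9, 4, 6]
*       [9, 24]
-       [-15]
negate  [15]
negate  [-15]
6       [-15, 6]
-7      [-15, 6, -7]
+       [-15, -1]
+       [-16]
14      [-16, 14]
+       [-2]
-2      [-2, -2]
-9      [-2, -2, -9]
-40     [-2, -2, -9, -40]
negate  [-2, -2, -9, 40]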